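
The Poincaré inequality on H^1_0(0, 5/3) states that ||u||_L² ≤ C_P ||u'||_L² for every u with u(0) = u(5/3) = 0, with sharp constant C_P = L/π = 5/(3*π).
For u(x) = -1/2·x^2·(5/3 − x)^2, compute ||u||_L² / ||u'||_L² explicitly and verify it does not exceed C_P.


||u||_L² / ||u'||_L² = 5*sqrt(3)/18 < C_P = 5/(3*π).

u(x) = -1/2·x^2·(5/3 − x)^2, so u'(x) = x*(-18*x^2 + 45*x - 25)/9.
u(x) = -1/2·x^2·(5/3 − x)^2 vanishes at x = 0 and x = 5/3, so u ∈ H^1_0(0, 5/3). Differentiate via the product rule and integrate the resulting polynomials term by term.
  ∫_0^5/3 u² dx = ∫_0^5/3 (x^8/4 - 5*x^7/3 + 25*x^6/6 - 125*x^5/27 + 625*x^4/324) dx. Term by term:
    ∫_0^5/3 x^8/4 dx = 1953125/708588;  ∫_0^5/3 -5*x^7/3 dx = -1953125/157464;  ∫_0^5/3 25*x^6/6 dx = 1953125/91854;
    ∫_0^5/3 -125*x^5/27 dx = -1953125/118098;  ∫_0^5/3 625*x^4/324 dx = 390625/78732.
  Sum: 1953125/708588 − 1953125/157464 + 1953125/91854 − 1953125/118098 + 390625/78732 = 390625/9920232.
  ∫_0^5/3 (u')² dx = ∫_0^5/3 (4*x^6 - 20*x^5 + 325*x^4/9 - 250*x^3/9 + 625*x^2/81) dx. Term by term:
    ∫_0^5/3 4*x^6 dx = 312500/15309;  ∫_0^5/3 -20*x^5 dx = -156250/2187;  ∫_0^5/3 325*x^4/9 dx = 203125/2187;
    ∫_0^5/3 -250*x^3/9 dx = -78125/1458;  ∫_0^5/3 625*x^2/81 dx = 78125/6561.
  Sum: 312500/15309 − 156250/2187 + 203125/2187 − 78125/1458 + 78125/6561 = 15625/91854.
∫_0^5/3 u² dx = 390625/9920232, so ||u||_L² = 625*sqrt(42)/20412.
∫_0^5/3 (u')² dx = 15625/91854, so ||u'||_L² = 125*sqrt(14)/1134.
Ratio ||u||_L² / ||u'||_L² = 5*sqrt(3)/18.
Sharp Poincaré constant on H^1_0(0, 5/3) is C_P = L/π = 5/(3*π), achieved by sin(3*π/5·x).
A polynomial bump cannot attain the sharp Poincaré constant (only the first sine eigenfunction does), so the ratio is strictly less than C_P, consistent with ||u||_L² ≤ C_P ||u'||_L².


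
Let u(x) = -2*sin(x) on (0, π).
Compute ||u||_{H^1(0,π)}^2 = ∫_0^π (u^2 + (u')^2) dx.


||u||_{H^1(0,π)}^2 = 4*π

u'(x) = -2*cos(x).
Expand u² and (u')² and integrate term by term on (0, π), using: for integers n ≥ 1, ∫_0^π sin²(nx) dx = ∫_0^π cos²(nx) dx = π/2; for n ≠ n', ∫_0^π sin(nx)sin(n'x) dx = ∫_0^π cos(nx)cos(n'x) dx = 0; and by product-to-sum, ∫_0^π sin(nx)cos(n'x) dx = ½∫_0^π [sin((n+n')x) + sin((n−n')x)] dx, which is 0 when n+n' is even and 2n/(n²−n'²) when n+n' is odd (it need not vanish on (0, π)).
  u² squared terms: (-2)²·∫sin(x)² dx = 4·π/2 = 2*π.
  So ∫_0^π u² dx = 2*π.
  (u')² squared terms: (-2)²·∫cos(x)² dx = 4·π/2 = 2*π.
  So ∫_0^π (u')² dx = 2*π.
||u||_{H^1}^2 = (2*π) + (2*π) = 4*π.


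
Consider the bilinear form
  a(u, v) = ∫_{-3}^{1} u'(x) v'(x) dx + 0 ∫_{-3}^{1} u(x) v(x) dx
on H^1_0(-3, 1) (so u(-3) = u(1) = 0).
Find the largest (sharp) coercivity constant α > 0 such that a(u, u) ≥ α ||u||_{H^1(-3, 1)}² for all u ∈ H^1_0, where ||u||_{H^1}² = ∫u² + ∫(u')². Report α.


α = π^2/(π^2 + 16)

Coercivity of a(·,·) on H^1_0(-3, 1) means a(u, u) ≥ α ||u||_{H^1}² for every u ∈ H^1_0.
The interval has length L = 4, and Poincaré/coercivity depend only on L. Here a(u, u) = ∫(u')² + (0)·∫u².
Here c = 0, so a(u,u) = ∫(u')² alone. The condition a(u,u) ≥ α||u||_{H^1}² reads (1−α)∫(u')² ≥ (α−c)∫u². Any admissible α is ≤ 1 (rapidly oscillating u have ∫u²/∫(u')² → 0), and α = 1 would force 0 ≥ (1−c)∫u², impossible since c < 1; so 1−α > 0. By the sharp Poincaré inequality on H^1_0 of an interval of length L, ∫(u')² ≥ (π/L)²∫u² with equality for the first sine mode sin(π(x−x₀)/L) (x₀ the left endpoint), so the inequality holds for all u iff (1−α)(π/L)² ≥ α − c, i.e. α ≤ ((π/L)² + c)/((π/L)² + 1) = (1 + c(L/π)²)/(1 + (L/π)²). (Direct route, valid since c ≤ 0: Poincaré gives c∫u² ≥ c(L/π)²∫(u')², so a(u,u) ≥ (1 + c(L/π)²)∫(u')², while ||u||_{H^1}² ≤ (1 + (L/π)²)∫(u')²; dividing yields the same α.) With (π/L)² = π^2/16 and c = 0, the largest admissible constant is α = ((π/L)² + c)/((π/L)² + 1).
Simplifying, α = π^2/(π^2 + 16).


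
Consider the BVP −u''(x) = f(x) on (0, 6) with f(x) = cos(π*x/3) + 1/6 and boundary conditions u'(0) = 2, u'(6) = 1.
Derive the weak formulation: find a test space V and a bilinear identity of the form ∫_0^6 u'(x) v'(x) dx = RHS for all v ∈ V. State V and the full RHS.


V = H^1(0, 6) (v unrestricted at boundary; u is determined up to an additive constant); weak form: ∫_0^6 u'v' dx = ∫_0^6 (cos(π*x/3) + 1/6) v dx + v(6) − 2·v(0) for all v ∈ V.

Multiply both sides by a test function v and integrate from 0 to 6:
  ∫_0^6 −u''(x) v(x) dx = ∫_0^6 f(x) v(x) dx.
Integrate the LHS by parts once:
  ∫_0^6 −u'' v dx = −[u'(x) v(x)]_0^6 + ∫_0^6 u'(x) v'(x) dx.
Thus ∫_0^6 u'(x) v'(x) dx = ∫_0^6 f(x) v(x) dx + [u'(x) v(x)]_0^6.
Choose V so that boundary terms are either known or forced to vanish.
u has inhomogeneous Neumann u'(0) = 2, u'(6) = 1. [u' v]_0^6 = (1)·v(6) − (2)·v(0) = v(6) − 2·v(0). Take V = H^1(0, 6); boundary term becomes part of RHS.
Weak formulation: find u (satisfying any essential BC) such that ∫_0^6 u'(x) v'(x) dx = ∫_0^6 f v dx + v(6) − 2·v(0) for all v ∈ V (Neumann data are natural BCs: they enter the RHS as boundary terms).
Substituting f(x) = cos(π*x/3) + 1/6, the right-hand side is ∫_0^6 (cos(π*x/3) + 1/6) v dx + v(6) − 2·v(0).
Compatibility check (pure Neumann): taking v ≡ 1 ∈ V gives 0 = ∫_0^6 f dx + (1) − (2), i.e. ∫_0^6 f dx must equal u'(0) − u'(6) = 1. Indeed ∫_0^6 (cos(π*x/3) + 1/6) dx = 1, so the data are compatible. The solution is then unique only up to an additive constant (fix it e.g. by requiring ∫_0^6 u dx = 0).


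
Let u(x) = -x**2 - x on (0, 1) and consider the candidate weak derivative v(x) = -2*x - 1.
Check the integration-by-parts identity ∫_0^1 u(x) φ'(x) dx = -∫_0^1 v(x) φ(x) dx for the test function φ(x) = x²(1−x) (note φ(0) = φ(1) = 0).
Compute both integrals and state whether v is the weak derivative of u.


LHS = 11/60, RHS = 11/60. Yes, v = u' weakly.

u(x) = -x**2 - x, classical derivative u'(x) = -2*x - 1.
φ(x) = x²(1−x), so φ'(x) = x*(2 - 3*x).
Note φ(0) = φ(1) = 0, so the boundary term u·φ vanishes.
LHS = ∫_0^1 u(x) φ'(x) dx = ∫_0^1 (3*x^4 + x^3 - 2*x^2) dx. Term by term:
  ∫_0^1 3*x^4 dx = 3/5;  ∫_0^1 x^3 dx = 1/4;  ∫_0^1 -2*x^2 dx = -2/3.
Sum: 3/5 + 1/4 − 2/3 = 11/60.
So LHS = 11/60.
∫_0^1 v(x) φ(x) dx = ∫_0^1 (2*x^4 - x^3 - x^2) dx. Term by term:
  ∫_0^1 2*x^4 dx = 2/5;  ∫_0^1 -x^3 dx = -1/4;  ∫_0^1 -x^2 dx = -1/3.
Sum: 2/5 − 1/4 − 1/3 = -11/60.
So RHS = -∫_0^1 v(x) φ(x) dx = 11/60.
LHS = RHS, so the identity holds for this test φ.
Moreover u is smooth here and v(x) = u'(x) = -2*x - 1 pointwise, so the identity holds for every test function. Hence v is the weak derivative of u.


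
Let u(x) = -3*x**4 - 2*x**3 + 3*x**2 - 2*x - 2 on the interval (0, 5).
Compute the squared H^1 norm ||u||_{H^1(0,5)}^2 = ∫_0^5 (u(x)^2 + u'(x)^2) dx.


||u||_{H^1}^2 = 181154905/42

The H^1 norm (squared) on an interval (0, L) is
  ||u||_{H^1}^2 = ∫_0^L u(x)^2 dx + ∫_0^L u'(x)^2 dx.
Compute u'(x) = -12*x**3 - 6*x**2 + 6*x - 2.
Then u(x)^2 = 9*x**8 + 12*x**7 - 14*x**6 + 29*x**4 - 4*x**3 - 8*x**2 + 8*x + 4 and u'(x)^2 = 144*x**6 + 144*x**5 - 108*x**4 - 24*x**3 + 60*x**2 - 24*x + 4.
Integrate each monomial from 0 to 5 using ∫_0^5 c·x^n dx = c·5^(n+1)/(n+1):
  ∫_0^5 u(x)^2 dx = ∫_0^5 (9*x^8 + 12*x^7 - 14*x^6 + 29*x^4 - 4*x^3 - 8*x^2 + 8*x + 4) dx. Term by term:
    ∫_0^5 9*x^8 dx = 1953125;  ∫_0^5 12*x^7 dx = 1171875/2;  ∫_0^5 -14*x^6 dx = -156250;
    ∫_0^5 29*x^4 dx = 18125;  ∫_0^5 -4*x^3 dx = -625;  ∫_0^5 -8*x^2 dx = -1000/3;
    ∫_0^5 8*x dx = 100;  ∫_0^5 4 dx = 20.
  Sum: 1953125 + 1171875/2 − 156250 + 18125 − 625 − 1000/3 + 100 + 20 = 14400595/6.
  ∫_0^5 u'(x)^2 dx = ∫_0^5 (144*x^6 + 144*x^5 - 108*x^4 - 24*x^3 + 60*x^2 - 24*x + 4) dx. Term by term:
    ∫_0^5 144*x^6 dx = 11250000/7;  ∫_0^5 144*x^5 dx = 375000;  ∫_0^5 -108*x^4 dx = -67500;
    ∫_0^5 -24*x^3 dx = -3750;  ∫_0^5 60*x^2 dx = 2500;  ∫_0^5 -24*x dx = -300;
    ∫_0^5 4 dx = 20.
  Sum: 11250000/7 + 375000 − 67500 − 3750 + 2500 − 300 + 20 = 13391790/7.
Adding: ||u||_{H^1}^2 = 14400595/6 + 13391790/7 = 181154905/42.


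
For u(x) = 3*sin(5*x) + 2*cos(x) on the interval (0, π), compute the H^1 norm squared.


||u||_{H^1(0,π)}^2 = 121*π

u'(x) = -2*sin(x) + 15*cos(5*x).
Expand u² and (u')² and integrate term by term on (0, π), using: for integers n ≥ 1, ∫_0^π sin²(nx) dx = ∫_0^π cos²(nx) dx = π/2; for n ≠ n', ∫_0^π sin(nx)sin(n'x) dx = ∫_0^π cos(nx)cos(n'x) dx = 0; and by product-to-sum, ∫_0^π sin(nx)cos(n'x) dx = ½∫_0^π [sin((n+n')x) + sin((n−n')x)] dx, which is 0 when n+n' is even and 2n/(n²−n'²) when n+n' is odd (it need not vanish on (0, π)).
  u² squared terms: (2)²·∫cos(x)² dx = 4·π/2 = 2*π;  (3)²·∫sin(5x)² dx = 9·π/2 = 9*π/2.
  u² cross terms: 2·(2)·(3)·∫cos(x)·sin(5x) dx = 12·(0) = 0.
  So ∫_0^π u² dx = 2*π + 9*π/2 + 0 = 13*π/2.
  (u')² squared terms: (-2)²·∫sin(x)² dx = 4·π/2 = 2*π;  (15)²·∫cos(5x)² dx = 225·π/2 = 225*π/2.
  (u')² cross terms: 2·(-2)·(15)·∫sin(x)·cos(5x) dx = -60·(0) = 0.
  So ∫_0^π (u')² dx = 2*π + 225*π/2 + 0 = 229*π/2.
||u||_{H^1}^2 = (13*π/2) + (229*π/2) = 121*π.


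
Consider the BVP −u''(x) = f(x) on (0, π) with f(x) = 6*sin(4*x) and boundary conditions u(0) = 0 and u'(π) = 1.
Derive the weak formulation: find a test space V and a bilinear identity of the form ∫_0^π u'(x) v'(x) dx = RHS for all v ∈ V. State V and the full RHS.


V = {v ∈ H^1(0, π) : v(0) = 0} (test functions vanish at x = 0 where u is specified); weak form: ∫_0^π u'v' dx = ∫_0^π (6*sin(4*x)) v dx + v(π) for all v ∈ V.

Multiply both sides by a test function v and integrate from 0 to π:
  ∫_0^π −u''(x) v(x) dx = ∫_0^π f(x) v(x) dx.
Integrate the LHS by parts once:
  ∫_0^π −u'' v dx = −[u'(x) v(x)]_0^π + ∫_0^π u'(x) v'(x) dx.
Thus ∫_0^π u'(x) v'(x) dx = ∫_0^π f(x) v(x) dx + [u'(x) v(x)]_0^π.
Choose V so that boundary terms are either known or forced to vanish.
Mixed BC: u(0) = 0 (Dirichlet) and u'(π) = 1 (Neumann). Define V = {v ∈ H^1(0, π) : v(0) = 0}. Then [u' v]_0^π = u'(π)·v(π) − u'(0)·0 = v(π).
Weak formulation: find u (satisfying any essential BC) such that ∫_0^π u'(x) v'(x) dx = ∫_0^π f v dx + v(π) for all v ∈ V (Dirichlet at 0 absorbed into V; Neumann datum at x = π contributes the boundary term).
Substituting f(x) = 6*sin(4*x), the right-hand side is ∫_0^π (6*sin(4*x)) v dx + v(π).


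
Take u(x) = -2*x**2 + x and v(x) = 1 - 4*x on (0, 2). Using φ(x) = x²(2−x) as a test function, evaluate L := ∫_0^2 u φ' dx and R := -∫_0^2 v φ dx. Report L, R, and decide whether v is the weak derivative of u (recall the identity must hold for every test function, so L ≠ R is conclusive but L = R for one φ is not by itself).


LHS = 76/15, RHS = 76/15. Yes, v = u' weakly.

u(x) = -2*x**2 + x, classical derivative u'(x) = 1 - 4*x.
φ(x) = x²(2−x), so φ'(x) = x*(4 - 3*x).
Note φ(0) = φ(2) = 0, so the boundary term u·φ vanishes.
LHS = ∫_0^2 u(x) φ'(x) dx = ∫_0^2 (6*x^4 - 11*x^3 + 4*x^2) dx. Term by term:
  ∫_0^2 6*x^4 dx = 192/5;  ∫_0^2 -11*x^3 dx = -44;  ∫_0^2 4*x^2 dx = 32/3.
Sum: 192/5 − 44 + 32/3 = 76/15.
So LHS = 76/15.
∫_0^2 v(x) φ(x) dx = ∫_0^2 (4*x^4 - 9*x^3 + 2*x^2) dx. Term by term:
  ∫_0^2 4*x^4 dx = 128/5;  ∫_0^2 -9*x^3 dx = -36;  ∫_0^2 2*x^2 dx = 16/3.
Sum: 128/5 − 36 + 16/3 = -76/15.
So RHS = -∫_0^2 v(x) φ(x) dx = 76/15.
LHS = RHS, so the identity holds for this test φ.
Moreover u is smooth here and v(x) = u'(x) = 1 - 4*x pointwise, so the identity holds for every test function. Hence v is the weak derivative of u.


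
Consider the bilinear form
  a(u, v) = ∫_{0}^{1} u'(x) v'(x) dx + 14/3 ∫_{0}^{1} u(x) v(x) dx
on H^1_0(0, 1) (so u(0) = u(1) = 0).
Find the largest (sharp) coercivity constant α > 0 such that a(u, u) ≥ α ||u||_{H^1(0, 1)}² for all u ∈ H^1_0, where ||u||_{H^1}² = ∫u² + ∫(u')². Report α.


α = 1

Coercivity of a(·,·) on H^1_0(0, 1) means a(u, u) ≥ α ||u||_{H^1}² for every u ∈ H^1_0.
The interval has length L = 1, and Poincaré/coercivity depend only on L. Here a(u, u) = ∫(u')² + (14/3)·∫u².
Here c = 14/3 ≥ 1, so a(u,u) = ∫(u')² + c∫u² ≥ ∫(u')² + ∫u² = ||u||_{H^1}², i.e. α = 1 works. No larger α is possible: a(u,u) ≥ α||u||_{H^1}² means (1−α)∫(u')² ≥ (α−c)∫u², and for the modes u_n = sin(nπ(x−x₀)/L) (x₀ the left endpoint) one has ∫u_n²/∫(u_n')² = (L/(nπ))² → 0, so a(u_n,u_n)/||u_n||_{H^1}² → 1. Hence the optimal constant is α = 1.
Therefore α = 1.


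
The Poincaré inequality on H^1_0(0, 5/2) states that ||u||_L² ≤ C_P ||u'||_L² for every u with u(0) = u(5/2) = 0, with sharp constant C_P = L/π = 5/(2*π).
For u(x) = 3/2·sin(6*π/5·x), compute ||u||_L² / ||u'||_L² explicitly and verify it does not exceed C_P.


||u||_L² / ||u'||_L² = 5/(6*π) < C_P = 5/(2*π).

u(x) = 3/2·sin(6*π/5·x), so u'(x) = 9*π*cos(6*π*x/5)/5.
Writing u(x) = A·sin(kπx/L) with A = 3/2 and k = 3, use ∫_0^L sin²(kπx/L) dx = L/2 and ∫_0^L cos²(kπx/L) dx = L/2.
u² = 9/4·sin²(6*π/5·x) and (u')² = 81*π^2/25·cos²(6*π/5·x), and each of sin², cos² integrates to L/2 = 5/4 over (0, 5/2).
∫_0^5/2 u² dx = 45/16, so ||u||_L² = 3*sqrt(5)/4.
∫_0^5/2 (u')² dx = 81*π^2/20, so ||u'||_L² = 9*sqrt(5)*π/10.
Ratio ||u||_L² / ||u'||_L² = 5/(6*π).
Sharp Poincaré constant on H^1_0(0, 5/2) is C_P = L/π = 5/(2*π), achieved by sin(2*π/5·x).
This is the k = 3 harmonic; the ratio L/(kπ) is strictly less than C_P = L/π, consistent with the sharp inequality ||u||_L² ≤ C_P ||u'||_L².


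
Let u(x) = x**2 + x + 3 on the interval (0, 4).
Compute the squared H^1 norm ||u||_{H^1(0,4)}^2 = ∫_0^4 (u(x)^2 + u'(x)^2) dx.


||u||_{H^1}^2 = 10312/15

The H^1 norm (squared) on an interval (0, L) is
  ||u||_{H^1}^2 = ∫_0^L u(x)^2 dx + ∫_0^L u'(x)^2 dx.
Compute u'(x) = 2*x + 1.
Then u(x)^2 = x**4 + 2*x**3 + 7*x**2 + 6*x + 9 and u'(x)^2 = 4*x**2 + 4*x + 1.
Integrate each monomial from 0 to 4 using ∫_0^4 c·x^n dx = c·4^(n+1)/(n+1):
  ∫_0^4 u(x)^2 dx = ∫_0^4 (x^4 + 2*x^3 + 7*x^2 + 6*x + 9) dx. Term by term:
    ∫_0^4 x^4 dx = 1024/5;  ∫_0^4 2*x^3 dx = 128;  ∫_0^4 7*x^2 dx = 448/3;
    ∫_0^4 6*x dx = 48;  ∫_0^4 9 dx = 36.
  Sum: 1024/5 + 128 + 448/3 + 48 + 36 = 8492/15.
  ∫_0^4 u'(x)^2 dx = ∫_0^4 (4*x^2 + 4*x + 1) dx. Term by term:
    ∫_0^4 4*x^2 dx = 256/3;  ∫_0^4 4*x dx = 32;  ∫_0^4 1 dx = 4.
  Sum: 256/3 + 32 + 4 = 364/3.
Adding: ||u||_{H^1}^2 = 8492/15 + 364/3 = 10312/15.


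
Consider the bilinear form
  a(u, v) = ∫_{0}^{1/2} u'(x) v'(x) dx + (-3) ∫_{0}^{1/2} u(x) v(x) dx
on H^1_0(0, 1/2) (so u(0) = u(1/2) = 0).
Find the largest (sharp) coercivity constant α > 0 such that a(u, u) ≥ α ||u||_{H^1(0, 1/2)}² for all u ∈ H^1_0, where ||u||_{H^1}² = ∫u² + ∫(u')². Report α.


α = (-3 + 4*π^2)/(1 + 4*π^2)

Coercivity of a(·,·) on H^1_0(0, 1/2) means a(u, u) ≥ α ||u||_{H^1}² for every u ∈ H^1_0.
The interval has length L = 1/2, and Poincaré/coercivity depend only on L. Here a(u, u) = ∫(u')² + (-3)·∫u².
Here c = -3 < 0 with |c| < (π/L)² = 4*π^2, so coercivity still holds. The condition a(u,u) ≥ α||u||_{H^1}² reads (1−α)∫(u')² ≥ (α−c)∫u². Any admissible α is ≤ 1 (rapidly oscillating u have ∫u²/∫(u')² → 0), and α = 1 would force 0 ≥ (1−c)∫u², impossible since c < 1; so 1−α > 0. By the sharp Poincaré inequality on H^1_0 of an interval of length L, ∫(u')² ≥ (π/L)²∫u² with equality for the first sine mode sin(π(x−x₀)/L) (x₀ the left endpoint), so the inequality holds for all u iff (1−α)(π/L)² ≥ α − c, i.e. α ≤ ((π/L)² + c)/((π/L)² + 1) = (1 + c(L/π)²)/(1 + (L/π)²). (Direct route, valid since c ≤ 0: Poincaré gives c∫u² ≥ c(L/π)²∫(u')², so a(u,u) ≥ (1 + c(L/π)²)∫(u')², while ||u||_{H^1}² ≤ (1 + (L/π)²)∫(u')²; dividing yields the same α.) With (π/L)² = 4*π^2 and c = -3, the largest admissible constant is α = ((π/L)² + c)/((π/L)² + 1).
Simplifying, α = (-3 + 4*π^2)/(1 + 4*π^2).


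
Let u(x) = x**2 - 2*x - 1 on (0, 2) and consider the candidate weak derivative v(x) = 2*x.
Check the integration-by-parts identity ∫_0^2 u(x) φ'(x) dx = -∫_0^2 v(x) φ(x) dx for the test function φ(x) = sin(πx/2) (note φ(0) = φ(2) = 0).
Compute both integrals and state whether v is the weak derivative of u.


LHS = 0, RHS = -8/π. No, v is not the weak derivative of u.

u(x) = x**2 - 2*x - 1, classical derivative u'(x) = 2*x - 2.
φ(x) = sin(πx/2), so φ'(x) = π*cos(π*x/2)/2.
Note φ(0) = φ(2) = 0, so the boundary term u·φ vanishes.
LHS = ∫_0^2 u(x) φ'(x) dx = ∫_0^2 (π*x^2*cos(π*x/2)/2 - π*x*cos(π*x/2) - π*cos(π*x/2)/2) dx. Term by term:
  ∫_0^2 -π*cos(π*x/2)/2 dx = 0;  ∫_0^2 π*x^2*cos(π*x/2)/2 dx = -8/π;  ∫_0^2 -π*x*cos(π*x/2) dx = 8/π.
Sum: 0 − 8/π + 8/π = 0.
So LHS = 0.
∫_0^2 v(x) φ(x) dx = ∫_0^2 (2*x*sin(π*x/2)) dx. Term by term:
  ∫_0^2 2*x*sin(π*x/2) dx = 8/π.
So RHS = -∫_0^2 v(x) φ(x) dx = -8/π.
LHS − RHS = 8/π ≠ 0, so the identity fails.
(For a valid weak derivative the identity must hold for EVERY test function, in particular this one. The failure shows v is NOT the weak derivative of u.)
Correct weak derivative would be u'(x) = 2*x - 2.


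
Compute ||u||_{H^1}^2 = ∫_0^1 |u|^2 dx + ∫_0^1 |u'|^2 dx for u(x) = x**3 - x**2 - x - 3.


||u||_{H^1}^2 = 1478/105

The H^1 norm (squared) on an interval (0, L) is
  ||u||_{H^1}^2 = ∫_0^L u(x)^2 dx + ∫_0^L u'(x)^2 dx.
Compute u'(x) = 3*x**2 - 2*x - 1.
Then u(x)^2 = x**6 - 2*x**5 - x**4 - 4*x**3 + 7*x**2 + 6*x + 9 and u'(x)^2 = 9*x**4 - 12*x**3 - 2*x**2 + 4*x + 1.
Integrate each monomial from 0 to 1 using ∫_0^1 c·x^n dx = c·1^(n+1)/(n+1):
  ∫_0^1 u(x)^2 dx = ∫_0^1 (x^6 - 2*x^5 - x^4 - 4*x^3 + 7*x^2 + 6*x + 9) dx. Term by term:
    ∫_0^1 x^6 dx = 1/7;  ∫_0^1 -2*x^5 dx = -1/3;  ∫_0^1 -x^4 dx = -1/5;
    ∫_0^1 -4*x^3 dx = -1;  ∫_0^1 7*x^2 dx = 7/3;  ∫_0^1 6*x dx = 3;
    ∫_0^1 9 dx = 9.
  Sum: 1/7 − 1/3 − 1/5 − 1 + 7/3 + 3 + 9 = 453/35.
  ∫_0^1 u'(x)^2 dx = ∫_0^1 (9*x^4 - 12*x^3 - 2*x^2 + 4*x + 1) dx. Term by term:
    ∫_0^1 9*x^4 dx = 9/5;  ∫_0^1 -12*x^3 dx = -3;  ∫_0^1 -2*x^2 dx = -2/3;
    ∫_0^1 4*x dx = 2;  ∫_0^1 1 dx = 1.
  Sum: 9/5 − 3 − 2/3 + 2 + 1 = 17/15.
Adding: ||u||_{H^1}^2 = 453/35 + 17/15 = 1478/105.


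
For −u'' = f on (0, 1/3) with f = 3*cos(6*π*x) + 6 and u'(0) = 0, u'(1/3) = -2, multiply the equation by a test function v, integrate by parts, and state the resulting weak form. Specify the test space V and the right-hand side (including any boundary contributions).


V = H^1(0, 1/3) (v unrestricted at boundary; u is determined up to an additive constant); weak form: ∫_0^1/3 u'v' dx = ∫_0^1/3 (3*cos(6*π*x) + 6) v dx − 2·v(1/3) for all v ∈ V.

Multiply both sides by a test function v and integrate from 0 to 1/3:
  ∫_0^1/3 −u''(x) v(x) dx = ∫_0^1/3 f(x) v(x) dx.
Integrate the LHS by parts once:
  ∫_0^1/3 −u'' v dx = −[u'(x) v(x)]_0^1/3 + ∫_0^1/3 u'(x) v'(x) dx.
Thus ∫_0^1/3 u'(x) v'(x) dx = ∫_0^1/3 f(x) v(x) dx + [u'(x) v(x)]_0^1/3.
Choose V so that boundary terms are either known or forced to vanish.
u has inhomogeneous Neumann u'(0) = 0, u'(1/3) = -2. [u' v]_0^1/3 = (-2)·v(1/3) − (0)·v(0) = − 2·v(1/3). Take V = H^1(0, 1/3); boundary term becomes part of RHS.
Weak formulation: find u (satisfying any essential BC) such that ∫_0^1/3 u'(x) v'(x) dx = ∫_0^1/3 f v dx − 2·v(1/3) for all v ∈ V (Neumann data are natural BCs: they enter the RHS as boundary terms).
Substituting f(x) = 3*cos(6*π*x) + 6, the right-hand side is ∫_0^1/3 (3*cos(6*π*x) + 6) v dx − 2·v(1/3).
Compatibility check (pure Neumann): taking v ≡ 1 ∈ V gives 0 = ∫_0^1/3 f dx + (-2) − (0), i.e. ∫_0^1/3 f dx must equal u'(0) − u'(1/3) = 2. Indeed ∫_0^1/3 (3*cos(6*π*x) + 6) dx = 2, so the data are compatible. The solution is then unique only up to an additive constant (fix it e.g. by requiring ∫_0^1/3 u dx = 0).


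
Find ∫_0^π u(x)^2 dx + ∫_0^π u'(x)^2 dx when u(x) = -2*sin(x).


||u||_{H^1(0,π)}^2 = 4*π

u'(x) = -2*cos(x).
Expand u² and (u')² and integrate term by term on (0, π), using: for integers n ≥ 1, ∫_0^π sin²(nx) dx = ∫_0^π cos²(nx) dx = π/2; for n ≠ n', ∫_0^π sin(nx)sin(n'x) dx = ∫_0^π cos(nx)cos(n'x) dx = 0; and by product-to-sum, ∫_0^π sin(nx)cos(n'x) dx = ½∫_0^π [sin((n+n')x) + sin((n−n')x)] dx, which is 0 when n+n' is even and 2n/(n²−n'²) when n+n' is odd (it need not vanish on (0, π)).
  u² squared terms: (-2)²·∫sin(x)² dx = 4·π/2 = 2*π.
  So ∫_0^π u² dx = 2*π.
  (u')² squared terms: (-2)²·∫cos(x)² dx = 4·π/2 = 2*π.
  So ∫_0^π (u')² dx = 2*π.
||u||_{H^1}^2 = (2*π) + (2*π) = 4*π.


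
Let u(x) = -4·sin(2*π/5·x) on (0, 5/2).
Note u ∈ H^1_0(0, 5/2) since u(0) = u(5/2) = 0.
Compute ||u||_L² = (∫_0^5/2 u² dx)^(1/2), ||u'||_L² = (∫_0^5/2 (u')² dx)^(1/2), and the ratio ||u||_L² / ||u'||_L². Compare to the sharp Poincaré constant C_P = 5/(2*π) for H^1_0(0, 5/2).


||u||_L² / ||u'||_L² = 5/(2*π) = C_P.

u(x) = -4·sin(2*π/5·x), so u'(x) = -8*π*cos(2*π*x/5)/5.
Writing u(x) = A·sin(kπx/L) with A = -4 and k = 1, use ∫_0^L sin²(kπx/L) dx = L/2 and ∫_0^L cos²(kπx/L) dx = L/2.
u² = 16·sin²(2*π/5·x) and (u')² = 64*π^2/25·cos²(2*π/5·x), and each of sin², cos² integrates to L/2 = 5/4 over (0, 5/2).
∫_0^5/2 u² dx = 20, so ||u||_L² = 2*sqrt(5).
∫_0^5/2 (u')² dx = 16*π^2/5, so ||u'||_L² = 4*sqrt(5)*π/5.
Ratio ||u||_L² / ||u'||_L² = 5/(2*π).
Sharp Poincaré constant on H^1_0(0, 5/2) is C_P = L/π = 5/(2*π), achieved by sin(2*π/5·x).
This is the k = 1 eigenfunction (up to amplitude), so the ratio equals the sharp Poincaré constant exactly.


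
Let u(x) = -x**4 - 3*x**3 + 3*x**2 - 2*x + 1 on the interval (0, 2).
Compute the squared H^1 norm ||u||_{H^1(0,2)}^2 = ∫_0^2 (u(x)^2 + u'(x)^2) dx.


||u||_{H^1}^2 = 403342/315

The H^1 norm (squared) on an interval (0, L) is
  ||u||_{H^1}^2 = ∫_0^L u(x)^2 dx + ∫_0^L u'(x)^2 dx.
Compute u'(x) = -4*x**3 - 9*x**2 + 6*x - 2.
Then u(x)^2 = x**8 + 6*x**7 + 3*x**6 - 14*x**5 + 19*x**4 - 18*x**3 + 10*x**2 - 4*x + 1 and u'(x)^2 = 16*x**6 + 72*x**5 + 33*x**4 - 92*x**3 + 72*x**2 - 24*x + 4.
Integrate each monomial from 0 to 2 using ∫_0^2 c·x^n dx = c·2^(n+1)/(n+1):
  ∫_0^2 u(x)^2 dx = ∫_0^2 (x^8 + 6*x^7 + 3*x^6 - 14*x^5 + 19*x^4 - 18*x^3 + 10*x^2 - 4*x + 1) dx. Term by term:
    ∫_0^2 x^8 dx = 512/9;  ∫_0^2 6*x^7 dx = 192;  ∫_0^2 3*x^6 dx = 384/7;
    ∫_0^2 -14*x^5 dx = -448/3;  ∫_0^2 19*x^4 dx = 608/5;  ∫_0^2 -18*x^3 dx = -72;
    ∫_0^2 10*x^2 dx = 80/3;  ∫_0^2 -4*x dx = -8;  ∫_0^2 1 dx = 2.
  Sum: 512/9 + 192 + 384/7 − 448/3 + 608/5 − 72 + 80/3 − 8 + 2 = 70774/315.
  ∫_0^2 u'(x)^2 dx = ∫_0^2 (16*x^6 + 72*x^5 + 33*x^4 - 92*x^3 + 72*x^2 - 24*x + 4) dx. Term by term:
    ∫_0^2 16*x^6 dx = 2048/7;  ∫_0^2 72*x^5 dx = 768;  ∫_0^2 33*x^4 dx = 1056/5;
    ∫_0^2 -92*x^3 dx = -368;  ∫_0^2 72*x^2 dx = 192;  ∫_0^2 -24*x dx = -48;
    ∫_0^2 4 dx = 8.
  Sum: 2048/7 + 768 + 1056/5 − 368 + 192 − 48 + 8 = 36952/35.
Adding: ||u||_{H^1}^2 = 70774/315 + 36952/35 = 403342/315.


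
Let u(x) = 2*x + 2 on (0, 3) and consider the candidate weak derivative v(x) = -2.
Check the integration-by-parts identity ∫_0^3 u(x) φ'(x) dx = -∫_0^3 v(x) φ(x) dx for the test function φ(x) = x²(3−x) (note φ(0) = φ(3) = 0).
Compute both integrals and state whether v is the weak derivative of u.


LHS = -27/2, RHS = 27/2. No, v is not the weak derivative of u.

u(x) = 2*x + 2, classical derivative u'(x) = 2.
φ(x) = x²(3−x), so φ'(x) = 3*x*(2 - x).
Note φ(0) = φ(3) = 0, so the boundary term u·φ vanishes.
LHS = ∫_0^3 u(x) φ'(x) dx = ∫_0^3 (-6*x^3 + 6*x^2 + 12*x) dx. Term by term:
  ∫_0^3 -6*x^3 dx = -243/2;  ∫_0^3 6*x^2 dx = 54;  ∫_0^3 12*x dx = 54.
Sum: -243/2 + 54 + 54 = -27/2.
So LHS = -27/2.
∫_0^3 v(x) φ(x) dx = ∫_0^3 (2*x^3 - 6*x^2) dx. Term by term:
  ∫_0^3 2*x^3 dx = 81/2;  ∫_0^3 -6*x^2 dx = -54.
Sum: 81/2 − 54 = -27/2.
So RHS = -∫_0^3 v(x) φ(x) dx = 27/2.
LHS − RHS = -27 ≠ 0, so the identity fails.
(For a valid weak derivative the identity must hold for EVERY test function, in particular this one. The failure shows v is NOT the weak derivative of u.)
Correct weak derivative would be u'(x) = 2.


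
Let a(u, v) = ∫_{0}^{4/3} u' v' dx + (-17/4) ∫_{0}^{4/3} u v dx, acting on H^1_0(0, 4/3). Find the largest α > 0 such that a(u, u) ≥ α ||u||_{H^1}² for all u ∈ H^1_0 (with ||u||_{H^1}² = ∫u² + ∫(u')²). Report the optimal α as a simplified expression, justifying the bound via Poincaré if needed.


α = (-68 + 9*π^2)/(16 + 9*π^2)

Coercivity of a(·,·) on H^1_0(0, 4/3) means a(u, u) ≥ α ||u||_{H^1}² for every u ∈ H^1_0.
The interval has length L = 4/3, and Poincaré/coercivity depend only on L. Here a(u, u) = ∫(u')² + (-17/4)·∫u².
Here c = -17/4 < 0 with |c| < (π/L)² = 9*π^2/16, so coercivity still holds. The condition a(u,u) ≥ α||u||_{H^1}² reads (1−α)∫(u')² ≥ (α−c)∫u². Any admissible α is ≤ 1 (rapidly oscillating u have ∫u²/∫(u')² → 0), and α = 1 would force 0 ≥ (1−c)∫u², impossible since c < 1; so 1−α > 0. By the sharp Poincaré inequality on H^1_0 of an interval of length L, ∫(u')² ≥ (π/L)²∫u² with equality for the first sine mode sin(π(x−x₀)/L) (x₀ the left endpoint), so the inequality holds for all u iff (1−α)(π/L)² ≥ α − c, i.e. α ≤ ((π/L)² + c)/((π/L)² + 1) = (1 + c(L/π)²)/(1 + (L/π)²). (Direct route, valid since c ≤ 0: Poincaré gives c∫u² ≥ c(L/π)²∫(u')², so a(u,u) ≥ (1 + c(L/π)²)∫(u')², while ||u||_{H^1}² ≤ (1 + (L/π)²)∫(u')²; dividing yields the same α.) With (π/L)² = 9*π^2/16 and c = -17/4, the largest admissible constant is α = ((π/L)² + c)/((π/L)² + 1).
Simplifying, α = (-68 + 9*π^2)/(16 + 9*π^2).


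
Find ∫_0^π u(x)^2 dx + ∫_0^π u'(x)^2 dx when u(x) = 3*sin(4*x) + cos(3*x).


||u||_{H^1(0,π)}^2 = 480/7 + 163*π/2

u'(x) = -3*sin(3*x) + 12*cos(4*x).
Expand u² and (u')² and integrate term by term on (0, π), using: for integers n ≥ 1, ∫_0^π sin²(nx) dx = ∫_0^π cos²(nx) dx = π/2; for n ≠ n', ∫_0^π sin(nx)sin(n'x) dx = ∫_0^π cos(nx)cos(n'x) dx = 0; and by product-to-sum, ∫_0^π sin(nx)cos(n'x) dx = ½∫_0^π [sin((n+n')x) + sin((n−n')x)] dx, which is 0 when n+n' is even and 2n/(n²−n'²) when n+n' is odd (it need not vanish on (0, π)).
  u² squared terms: (3)²·∫sin(4x)² dx = 9·π/2 = 9*π/2;  (1)²·∫cos(3x)² dx = 1·π/2 = π/2.
  u² cross terms: 2·(3)·(1)·∫sin(4x)·cos(3x) dx = 6·(8/7) = 48/7.
  So ∫_0^π u² dx = 9*π/2 + π/2 + 48/7 = 48/7 + 5*π.
  (u')² squared terms: (-3)²·∫sin(3x)² dx = 9·π/2 = 9*π/2;  (12)²·∫cos(4x)² dx = 144·π/2 = 72*π.
  (u')² cross terms: 2·(-3)·(12)·∫sin(3x)·cos(4x) dx = -72·(-6/7) = 432/7.
  So ∫_0^π (u')² dx = 9*π/2 + 72*π + 432/7 = 432/7 + 153*π/2.
||u||_{H^1}^2 = (48/7 + 5*π) + (432/7 + 153*π/2) = 480/7 + 163*π/2.


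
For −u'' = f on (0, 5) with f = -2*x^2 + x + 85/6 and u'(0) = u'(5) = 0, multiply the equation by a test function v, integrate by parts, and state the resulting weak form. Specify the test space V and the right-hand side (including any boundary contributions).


V = H^1(0, 5) (no boundary constraint on v; u is determined up to an additive constant); weak form: ∫_0^5 u'v' dx = ∫_0^5 (-2*x^2 + x + 85/6) v dx for all v ∈ V.

Multiply both sides by a test function v and integrate from 0 to 5:
  ∫_0^5 −u''(x) v(x) dx = ∫_0^5 f(x) v(x) dx.
Integrate the LHS by parts once:
  ∫_0^5 −u'' v dx = −[u'(x) v(x)]_0^5 + ∫_0^5 u'(x) v'(x) dx.
Thus ∫_0^5 u'(x) v'(x) dx = ∫_0^5 f(x) v(x) dx + [u'(x) v(x)]_0^5.
Choose V so that boundary terms are either known or forced to vanish.
u has homogeneous Neumann: u'(0) = u'(5) = 0. So [u' v]_0^5 = 0·v(5) − 0·v(0) = 0 for any v; take V = H^1(0, 5).
Weak formulation: find u (satisfying any essential BC) such that ∫_0^5 u'(x) v'(x) dx = ∫_0^5 f v dx for all v ∈ V (homogeneous Neumann, so boundary terms vanish).
Substituting f(x) = -2*x^2 + x + 85/6, the right-hand side is ∫_0^5 (-2*x^2 + x + 85/6) v dx.
Compatibility check (pure Neumann): taking v ≡ 1 ∈ V gives 0 = ∫_0^5 f dx + (0) − (0), i.e. ∫_0^5 f dx must equal u'(0) − u'(5) = 0. Indeed ∫_0^5 (-2*x^2 + x + 85/6) dx = 0, so the data are compatible. The solution is then unique only up to an additive constant (fix it e.g. by requiring ∫_0^5 u dx = 0).


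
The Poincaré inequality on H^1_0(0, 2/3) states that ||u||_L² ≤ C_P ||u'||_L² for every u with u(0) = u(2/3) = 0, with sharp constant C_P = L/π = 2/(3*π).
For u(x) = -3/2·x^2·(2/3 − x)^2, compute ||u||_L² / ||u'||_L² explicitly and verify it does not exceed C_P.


||u||_L² / ||u'||_L² = sqrt(3)/9 < C_P = 2/(3*π).

u(x) = -3/2·x^2·(2/3 − x)^2, so u'(x) = 2*x*(-9*x^2 + 9*x - 2)/3.
u(x) = -3/2·x^2·(2/3 − x)^2 vanishes at x = 0 and x = 2/3, so u ∈ H^1_0(0, 2/3). Differentiate via the product rule and integrate the resulting polynomials term by term.
  ∫_0^2/3 u² dx = ∫_0^2/3 (9*x^8/4 - 6*x^7 + 6*x^6 - 8*x^5/3 + 4*x^4/9) dx. Term by term:
    ∫_0^2/3 9*x^8/4 dx = 128/19683;  ∫_0^2/3 -6*x^7 dx = -64/2187;  ∫_0^2/3 6*x^6 dx = 256/5103;
    ∫_0^2/3 -8*x^5/3 dx = -256/6561;  ∫_0^2/3 4*x^4/9 dx = 128/10935.
  Sum: 128/19683 − 64/2187 + 256/5103 − 256/6561 + 128/10935 = 64/688905.
  ∫_0^2/3 (u')² dx = ∫_0^2/3 (36*x^6 - 72*x^5 + 52*x^4 - 16*x^3 + 16*x^2/9) dx. Term by term:
    ∫_0^2/3 36*x^6 dx = 512/1701;  ∫_0^2/3 -72*x^5 dx = -256/243;  ∫_0^2/3 52*x^4 dx = 1664/1215;
    ∫_0^2/3 -16*x^3 dx = -64/81;  ∫_0^2/3 16*x^2/9 dx = 128/729.
  Sum: 512/1701 − 256/243 + 1664/1215 − 64/81 + 128/729 = 64/25515.
∫_0^2/3 u² dx = 64/688905, so ||u||_L² = 8*sqrt(105)/8505.
∫_0^2/3 (u')² dx = 64/25515, so ||u'||_L² = 8*sqrt(35)/945.
Ratio ||u||_L² / ||u'||_L² = sqrt(3)/9.
Sharp Poincaré constant on H^1_0(0, 2/3) is C_P = L/π = 2/(3*π), achieved by sin(3*π/2·x).
A polynomial bump cannot attain the sharp Poincaré constant (only the first sine eigenfunction does), so the ratio is strictly less than C_P, consistent with ||u||_L² ≤ C_P ||u'||_L².


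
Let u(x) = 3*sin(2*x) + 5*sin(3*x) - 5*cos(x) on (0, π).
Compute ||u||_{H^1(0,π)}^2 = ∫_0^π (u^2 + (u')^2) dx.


||u||_{H^1(0,π)}^2 = -80 + 345*π/2

u'(x) = 5*sin(x) + 6*cos(2*x) + 15*cos(3*x).
Expand u² and (u')² and integrate term by term on (0, π), using: for integers n ≥ 1, ∫_0^π sin²(nx) dx = ∫_0^π cos²(nx) dx = π/2; for n ≠ n', ∫_0^π sin(nx)sin(n'x) dx = ∫_0^π cos(nx)cos(n'x) dx = 0; and by product-to-sum, ∫_0^π sin(nx)cos(n'x) dx = ½∫_0^π [sin((n+n')x) + sin((n−n')x)] dx, which is 0 when n+n' is even and 2n/(n²−n'²) when n+n' is odd (it need not vanish on (0, π)).
  u² squared terms: (-5)²·∫cos(x)² dx = 25·π/2 = 25*π/2;  (3)²·∫sin(2x)² dx = 9·π/2 = 9*π/2;  (5)²·∫sin(3x)² dx = 25·π/2 = 25*π/2.
  u² cross terms: 2·(-5)·(3)·∫cos(x)·sin(2x) dx = -30·(4/3) = -40;  2·(-5)·(5)·∫cos(x)·sin(3x) dx = -50·(0) = 0;  2·(3)·(5)·∫sin(2x)·sin(3x) dx = 30·(0) = 0.
  So ∫_0^π u² dx = 25*π/2 + 9*π/2 + 25*π/2 − 40 + 0 + 0 = -40 + 59*π/2.
  (u')² squared terms: (5)²·∫sin(x)² dx = 25·π/2 = 25*π/2;  (6)²·∫cos(2x)² dx = 36·π/2 = 18*π;  (15)²·∫cos(3x)² dx = 225·π/2 = 225*π/2.
  (u')² cross terms: 2·(5)·(6)·∫sin(x)·cos(2x) dx = 60·(-2/3) = -40;  2·(5)·(15)·∫sin(x)·cos(3x) dx = 150·(0) = 0;  2·(6)·(15)·∫cos(2x)·cos(3x) dx = 180·(0) = 0.
  So ∫_0^π (u')² dx = 25*π/2 + 18*π + 225*π/2 − 40 + 0 + 0 = -40 + 143*π.
||u||_{H^1}^2 = (-40 + 59*π/2) + (-40 + 143*π) = -80 + 345*π/2.


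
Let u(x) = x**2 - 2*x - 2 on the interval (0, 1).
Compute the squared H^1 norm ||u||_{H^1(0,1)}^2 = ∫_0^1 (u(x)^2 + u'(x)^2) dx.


||u||_{H^1}^2 = 128/15

The H^1 norm (squared) on an interval (0, L) is
  ||u||_{H^1}^2 = ∫_0^L u(x)^2 dx + ∫_0^L u'(x)^2 dx.
Compute u'(x) = 2*x - 2.
Then u(x)^2 = x**4 - 4*x**3 + 8*x + 4 and u'(x)^2 = 4*x**2 - 8*x + 4.
Integrate each monomial from 0 to 1 using ∫_0^1 c·x^n dx = c·1^(n+1)/(n+1):
  ∫_0^1 u(x)^2 dx = ∫_0^1 (x^4 - 4*x^3 + 8*x + 4) dx. Term by term:
    ∫_0^1 x^4 dx = 1/5;  ∫_0^1 -4*x^3 dx = -1;  ∫_0^1 8*x dx = 4;
    ∫_0^1 4 dx = 4.
  Sum: 1/5 − 1 + 4 + 4 = 36/5.
  ∫_0^1 u'(x)^2 dx = ∫_0^1 (4*x^2 - 8*x + 4) dx. Term by term:
    ∫_0^1 4*x^2 dx = 4/3;  ∫_0^1 -8*x dx = -4;  ∫_0^1 4 dx = 4.
  Sum: 4/3 − 4 + 4 = 4/3.
Adding: ||u||_{H^1}^2 = 36/5 + 4/3 = 128/15.


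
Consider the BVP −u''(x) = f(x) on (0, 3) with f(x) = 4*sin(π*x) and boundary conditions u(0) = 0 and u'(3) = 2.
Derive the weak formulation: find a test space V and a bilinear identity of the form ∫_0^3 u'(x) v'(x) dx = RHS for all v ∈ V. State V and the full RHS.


V = {v ∈ H^1(0, 3) : v(0) = 0} (test functions vanish at x = 0 where u is specified); weak form: ∫_0^3 u'v' dx = ∫_0^3 (4*sin(π*x)) v dx + 2·v(3) for all v ∈ V.

Multiply both sides by a test function v and integrate from 0 to 3:
  ∫_0^3 −u''(x) v(x) dx = ∫_0^3 f(x) v(x) dx.
Integrate the LHS by parts once:
  ∫_0^3 −u'' v dx = −[u'(x) v(x)]_0^3 + ∫_0^3 u'(x) v'(x) dx.
Thus ∫_0^3 u'(x) v'(x) dx = ∫_0^3 f(x) v(x) dx + [u'(x) v(x)]_0^3.
Choose V so that boundary terms are either known or forced to vanish.
Mixed BC: u(0) = 0 (Dirichlet) and u'(3) = 2 (Neumann). Define V = {v ∈ H^1(0, 3) : v(0) = 0}. Then [u' v]_0^3 = u'(3)·v(3) − u'(0)·0 = 2·v(3).
Weak formulation: find u (satisfying any essential BC) such that ∫_0^3 u'(x) v'(x) dx = ∫_0^3 f v dx + 2·v(3) for all v ∈ V (Dirichlet at 0 absorbed into V; Neumann datum at x = 3 contributes the boundary term).
Substituting f(x) = 4*sin(π*x), the right-hand side is ∫_0^3 (4*sin(π*x)) v dx + 2·v(3).


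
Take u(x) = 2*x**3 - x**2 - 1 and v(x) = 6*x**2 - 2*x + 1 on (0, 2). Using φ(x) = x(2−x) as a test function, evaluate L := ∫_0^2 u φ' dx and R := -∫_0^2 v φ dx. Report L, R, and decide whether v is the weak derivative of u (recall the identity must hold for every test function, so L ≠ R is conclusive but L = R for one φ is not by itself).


LHS = -104/15, RHS = -124/15. No, v is not the weak derivative of u.

u(x) = 2*x**3 - x**2 - 1, classical derivative u'(x) = 6*x**2 - 2*x.
φ(x) = x(2−x), so φ'(x) = 2 - 2*x.
Note φ(0) = φ(2) = 0, so the boundary term u·φ vanishes.
LHS = ∫_0^2 u(x) φ'(x) dx = ∫_0^2 (-4*x^4 + 6*x^3 - 2*x^2 + 2*x - 2) dx. Term by term:
  ∫_0^2 -4*x^4 dx = -128/5;  ∫_0^2 6*x^3 dx = 24;  ∫_0^2 -2*x^2 dx = -16/3;
  ∫_0^2 2*x dx = 4;  ∫_0^2 -2 dx = -4.
Sum: -128/5 + 24 − 16/3 + 4 − 4 = -104/15.
So LHS = -104/15.
∫_0^2 v(x) φ(x) dx = ∫_0^2 (-6*x^4 + 14*x^3 - 5*x^2 + 2*x) dx. Term by term:
  ∫_0^2 -6*x^4 dx = -192/5;  ∫_0^2 14*x^3 dx = 56;  ∫_0^2 -5*x^2 dx = -40/3;
  ∫_0^2 2*x dx = 4.
Sum: -192/5 + 56 − 40/3 + 4 = 124/15.
So RHS = -∫_0^2 v(x) φ(x) dx = -124/15.
LHS − RHS = 4/3 ≠ 0, so the identity fails.
(For a valid weak derivative the identity must hold for EVERY test function, in particular this one. The failure shows v is NOT the weak derivative of u.)
Correct weak derivative would be u'(x) = 6*x**2 - 2*x.


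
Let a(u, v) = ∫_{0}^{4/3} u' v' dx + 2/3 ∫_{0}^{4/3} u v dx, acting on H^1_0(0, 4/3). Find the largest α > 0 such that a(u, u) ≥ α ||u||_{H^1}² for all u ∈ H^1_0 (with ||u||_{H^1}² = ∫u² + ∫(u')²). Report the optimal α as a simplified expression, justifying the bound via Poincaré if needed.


α = (32 + 27*π^2)/(3*(16 + 9*π^2))

Coercivity of a(·,·) on H^1_0(0, 4/3) means a(u, u) ≥ α ||u||_{H^1}² for every u ∈ H^1_0.
The interval has length L = 4/3, and Poincaré/coercivity depend only on L. Here a(u, u) = ∫(u')² + (2/3)·∫u².
Here 0 < c = 2/3 < 1. The condition a(u,u) ≥ α||u||_{H^1}² reads (1−α)∫(u')² ≥ (α−c)∫u². Any admissible α is ≤ 1 (rapidly oscillating u have ∫u²/∫(u')² → 0), and α = 1 would force 0 ≥ (1−c)∫u², impossible since c < 1; so 1−α > 0. By the sharp Poincaré inequality on H^1_0 of an interval of length L, ∫(u')² ≥ (π/L)²∫u² with equality for the first sine mode sin(π(x−x₀)/L) (x₀ the left endpoint), so the inequality holds for all u iff (1−α)(π/L)² ≥ α − c, i.e. α ≤ ((π/L)² + c)/((π/L)² + 1) = (1 + c(L/π)²)/(1 + (L/π)²). With (π/L)² = 9*π^2/16 and c = 2/3, the largest admissible constant is α = ((π/L)² + c)/((π/L)² + 1).
Simplifying, α = (32 + 27*π^2)/(3*(16 + 9*π^2)).


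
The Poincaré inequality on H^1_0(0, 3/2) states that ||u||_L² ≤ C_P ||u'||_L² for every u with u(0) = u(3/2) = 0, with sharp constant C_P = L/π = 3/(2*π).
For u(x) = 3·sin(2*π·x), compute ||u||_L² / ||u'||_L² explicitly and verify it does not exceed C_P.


||u||_L² / ||u'||_L² = 1/(2*π) < C_P = 3/(2*π).

u(x) = 3·sin(2*π·x), so u'(x) = 6*π*cos(2*π*x).
Writing u(x) = A·sin(kπx/L) with A = 3 and k = 3, use ∫_0^L sin²(kπx/L) dx = L/2 and ∫_0^L cos²(kπx/L) dx = L/2.
u² = 9·sin²(2*π·x) and (u')² = 36*π^2·cos²(2*π·x), and each of sin², cos² integrates to L/2 = 3/4 over (0, 3/2).
∫_0^3/2 u² dx = 27/4, so ||u||_L² = 3*sqrt(3)/2.
∫_0^3/2 (u')² dx = 27*π^2, so ||u'||_L² = 3*sqrt(3)*π.
Ratio ||u||_L² / ||u'||_L² = 1/(2*π).
Sharp Poincaré constant on H^1_0(0, 3/2) is C_P = L/π = 3/(2*π), achieved by sin(2*π/3·x).
This is the k = 3 harmonic; the ratio L/(kπ) is strictly less than C_P = L/π, consistent with the sharp inequality ||u||_L² ≤ C_P ||u'||_L².


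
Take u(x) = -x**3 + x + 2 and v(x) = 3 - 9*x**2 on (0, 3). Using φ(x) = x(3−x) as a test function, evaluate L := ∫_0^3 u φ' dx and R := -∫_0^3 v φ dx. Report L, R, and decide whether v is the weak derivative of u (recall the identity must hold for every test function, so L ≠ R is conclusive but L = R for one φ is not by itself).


LHS = 639/20, RHS = 1917/20. No, v is not the weak derivative of u.

u(x) = -x**3 + x + 2, classical derivative u'(x) = 1 - 3*x**2.
φ(x) = x(3−x), so φ'(x) = 3 - 2*x.
Note φ(0) = φ(3) = 0, so the boundary term u·φ vanishes.
LHS = ∫_0^3 u(x) φ'(x) dx = ∫_0^3 (2*x^4 - 3*x^3 - 2*x^2 - x + 6) dx. Term by term:
  ∫_0^3 2*x^4 dx = 486/5;  ∫_0^3 -3*x^3 dx = -243/4;  ∫_0^3 -2*x^2 dx = -18;
  ∫_0^3 -x dx = -9/2;  ∫_0^3 6 dx = 18.
Sum: 486/5 − 243/4 − 18 − 9/2 + 18 = 639/20.
So LHS = 639/20.
∫_0^3 v(x) φ(x) dx = ∫_0^3 (9*x^4 - 27*x^3 - 3*x^2 + 9*x) dx. Term by term:
  ∫_0^3 9*x^4 dx = 2187/5;  ∫_0^3 -27*x^3 dx = -2187/4;  ∫_0^3 -3*x^2 dx = -27;
  ∫_0^3 9*x dx = 81/2.
Sum: 2187/5 − 2187/4 − 27 + 81/2 = -1917/20.
So RHS = -∫_0^3 v(x) φ(x) dx = 1917/20.
LHS − RHS = -639/10 ≠ 0, so the identity fails.
(For a valid weak derivative the identity must hold for EVERY test function, in particular this one. The failure shows v is NOT the weak derivative of u.)
Correct weak derivative would be u'(x) = 1 - 3*x**2.


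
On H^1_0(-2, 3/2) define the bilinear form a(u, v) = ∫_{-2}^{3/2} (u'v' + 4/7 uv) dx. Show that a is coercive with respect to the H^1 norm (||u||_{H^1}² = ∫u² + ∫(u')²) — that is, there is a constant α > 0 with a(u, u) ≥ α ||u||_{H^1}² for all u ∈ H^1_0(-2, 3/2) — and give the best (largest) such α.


α = 4*(7 + π^2)/(4*π^2 + 49)

Coercivity of a(·,·) on H^1_0(-2, 3/2) means a(u, u) ≥ α ||u||_{H^1}² for every u ∈ H^1_0.
The interval has length L = 7/2, and Poincaré/coercivity depend only on L. Here a(u, u) = ∫(u')² + (4/7)·∫u².
Here 0 < c = 4/7 < 1. The condition a(u,u) ≥ α||u||_{H^1}² reads (1−α)∫(u')² ≥ (α−c)∫u². Any admissible α is ≤ 1 (rapidly oscillating u have ∫u²/∫(u')² → 0), and α = 1 would force 0 ≥ (1−c)∫u², impossible since c < 1; so 1−α > 0. By the sharp Poincaré inequality on H^1_0 of an interval of length L, ∫(u')² ≥ (π/L)²∫u² with equality for the first sine mode sin(π(x−x₀)/L) (x₀ the left endpoint), so the inequality holds for all u iff (1−α)(π/L)² ≥ α − c, i.e. α ≤ ((π/L)² + c)/((π/L)² + 1) = (1 + c(L/π)²)/(1 + (L/π)²). With (π/L)² = 4*π^2/49 and c = 4/7, the largest admissible constant is α = ((π/L)² + c)/((π/L)² + 1).
Simplifying, α = 4*(7 + π^2)/(4*π^2 + 49).
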